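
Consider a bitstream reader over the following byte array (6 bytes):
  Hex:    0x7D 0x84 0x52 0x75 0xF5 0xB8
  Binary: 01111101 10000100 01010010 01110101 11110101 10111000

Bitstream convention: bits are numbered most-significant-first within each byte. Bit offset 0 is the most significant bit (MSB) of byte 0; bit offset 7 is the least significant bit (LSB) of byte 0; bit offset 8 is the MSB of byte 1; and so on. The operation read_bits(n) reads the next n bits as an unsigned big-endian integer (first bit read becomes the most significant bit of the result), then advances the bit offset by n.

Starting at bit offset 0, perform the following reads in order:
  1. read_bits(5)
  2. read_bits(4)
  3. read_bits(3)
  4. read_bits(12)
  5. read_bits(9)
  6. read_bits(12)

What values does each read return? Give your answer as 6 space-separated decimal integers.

Read 1: bits[0:5] width=5 -> value=15 (bin 01111); offset now 5 = byte 0 bit 5; 43 bits remain
Read 2: bits[5:9] width=4 -> value=11 (bin 1011); offset now 9 = byte 1 bit 1; 39 bits remain
Read 3: bits[9:12] width=3 -> value=0 (bin 000); offset now 12 = byte 1 bit 4; 36 bits remain
Read 4: bits[12:24] width=12 -> value=1106 (bin 010001010010); offset now 24 = byte 3 bit 0; 24 bits remain
Read 5: bits[24:33] width=9 -> value=235 (bin 011101011); offset now 33 = byte 4 bit 1; 15 bits remain
Read 6: bits[33:45] width=12 -> value=3767 (bin 111010110111); offset now 45 = byte 5 bit 5; 3 bits remain

Answer: 15 11 0 1106 235 3767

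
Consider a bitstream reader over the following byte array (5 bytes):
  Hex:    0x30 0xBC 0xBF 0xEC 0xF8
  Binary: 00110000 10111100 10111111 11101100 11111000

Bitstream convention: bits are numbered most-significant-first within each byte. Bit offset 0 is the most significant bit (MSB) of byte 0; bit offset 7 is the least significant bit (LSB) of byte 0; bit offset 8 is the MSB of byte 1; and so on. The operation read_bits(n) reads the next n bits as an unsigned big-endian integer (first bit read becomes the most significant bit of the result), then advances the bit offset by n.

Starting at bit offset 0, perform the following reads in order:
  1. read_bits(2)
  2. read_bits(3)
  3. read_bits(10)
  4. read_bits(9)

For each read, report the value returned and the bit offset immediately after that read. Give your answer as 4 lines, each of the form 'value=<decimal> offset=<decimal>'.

Read 1: bits[0:2] width=2 -> value=0 (bin 00); offset now 2 = byte 0 bit 2; 38 bits remain
Read 2: bits[2:5] width=3 -> value=6 (bin 110); offset now 5 = byte 0 bit 5; 35 bits remain
Read 3: bits[5:15] width=10 -> value=94 (bin 0001011110); offset now 15 = byte 1 bit 7; 25 bits remain
Read 4: bits[15:24] width=9 -> value=191 (bin 010111111); offset now 24 = byte 3 bit 0; 16 bits remain

Answer: value=0 offset=2
value=6 offset=5
value=94 offset=15
value=191 offset=24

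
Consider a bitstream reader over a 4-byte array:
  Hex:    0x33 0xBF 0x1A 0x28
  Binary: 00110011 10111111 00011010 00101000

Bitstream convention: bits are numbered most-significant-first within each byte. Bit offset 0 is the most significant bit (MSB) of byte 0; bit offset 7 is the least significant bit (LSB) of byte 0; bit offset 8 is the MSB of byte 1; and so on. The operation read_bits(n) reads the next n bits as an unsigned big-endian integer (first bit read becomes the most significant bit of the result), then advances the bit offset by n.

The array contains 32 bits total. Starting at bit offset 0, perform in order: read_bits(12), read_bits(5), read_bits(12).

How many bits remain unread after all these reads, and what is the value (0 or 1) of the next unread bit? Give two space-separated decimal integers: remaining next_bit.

Answer: 3 0

Derivation:
Read 1: bits[0:12] width=12 -> value=827 (bin 001100111011); offset now 12 = byte 1 bit 4; 20 bits remain
Read 2: bits[12:17] width=5 -> value=30 (bin 11110); offset now 17 = byte 2 bit 1; 15 bits remain
Read 3: bits[17:29] width=12 -> value=837 (bin 001101000101); offset now 29 = byte 3 bit 5; 3 bits remain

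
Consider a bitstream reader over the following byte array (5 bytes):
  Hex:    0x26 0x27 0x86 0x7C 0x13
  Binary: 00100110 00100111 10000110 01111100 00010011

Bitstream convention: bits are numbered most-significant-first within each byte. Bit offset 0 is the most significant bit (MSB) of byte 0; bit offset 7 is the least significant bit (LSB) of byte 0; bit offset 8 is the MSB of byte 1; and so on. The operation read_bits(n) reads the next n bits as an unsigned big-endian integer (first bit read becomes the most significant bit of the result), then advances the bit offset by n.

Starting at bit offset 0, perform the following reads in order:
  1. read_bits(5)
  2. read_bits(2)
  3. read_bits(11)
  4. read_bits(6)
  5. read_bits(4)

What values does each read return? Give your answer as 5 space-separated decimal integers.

Answer: 4 3 158 6 7

Derivation:
Read 1: bits[0:5] width=5 -> value=4 (bin 00100); offset now 5 = byte 0 bit 5; 35 bits remain
Read 2: bits[5:7] width=2 -> value=3 (bin 11); offset now 7 = byte 0 bit 7; 33 bits remain
Read 3: bits[7:18] width=11 -> value=158 (bin 00010011110); offset now 18 = byte 2 bit 2; 22 bits remain
Read 4: bits[18:24] width=6 -> value=6 (bin 000110); offset now 24 = byte 3 bit 0; 16 bits remain
Read 5: bits[24:28] width=4 -> value=7 (bin 0111); offset now 28 = byte 3 bit 4; 12 bits remain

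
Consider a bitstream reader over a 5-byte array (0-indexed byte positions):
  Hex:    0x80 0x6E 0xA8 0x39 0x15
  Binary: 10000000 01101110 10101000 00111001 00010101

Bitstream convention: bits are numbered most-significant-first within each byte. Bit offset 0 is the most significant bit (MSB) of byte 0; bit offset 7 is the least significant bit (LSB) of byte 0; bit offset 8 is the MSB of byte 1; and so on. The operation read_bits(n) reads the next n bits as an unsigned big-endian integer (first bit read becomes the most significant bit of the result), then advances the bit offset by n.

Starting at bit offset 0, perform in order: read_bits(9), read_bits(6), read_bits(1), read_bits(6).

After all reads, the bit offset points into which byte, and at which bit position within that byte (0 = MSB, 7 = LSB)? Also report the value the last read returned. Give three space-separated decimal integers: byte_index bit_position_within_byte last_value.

Read 1: bits[0:9] width=9 -> value=256 (bin 100000000); offset now 9 = byte 1 bit 1; 31 bits remain
Read 2: bits[9:15] width=6 -> value=55 (bin 110111); offset now 15 = byte 1 bit 7; 25 bits remain
Read 3: bits[15:16] width=1 -> value=0 (bin 0); offset now 16 = byte 2 bit 0; 24 bits remain
Read 4: bits[16:22] width=6 -> value=42 (bin 101010); offset now 22 = byte 2 bit 6; 18 bits remain

Answer: 2 6 42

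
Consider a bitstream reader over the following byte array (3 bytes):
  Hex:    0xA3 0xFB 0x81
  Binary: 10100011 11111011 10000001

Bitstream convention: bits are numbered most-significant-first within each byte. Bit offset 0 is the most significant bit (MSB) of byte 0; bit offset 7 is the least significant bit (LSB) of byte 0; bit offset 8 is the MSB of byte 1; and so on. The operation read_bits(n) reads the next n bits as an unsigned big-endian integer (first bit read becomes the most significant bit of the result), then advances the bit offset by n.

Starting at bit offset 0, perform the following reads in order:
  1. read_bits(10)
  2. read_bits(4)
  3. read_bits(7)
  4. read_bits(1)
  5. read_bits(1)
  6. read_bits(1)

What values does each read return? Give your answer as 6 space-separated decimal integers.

Answer: 655 14 112 0 0 1

Derivation:
Read 1: bits[0:10] width=10 -> value=655 (bin 1010001111); offset now 10 = byte 1 bit 2; 14 bits remain
Read 2: bits[10:14] width=4 -> value=14 (bin 1110); offset now 14 = byte 1 bit 6; 10 bits remain
Read 3: bits[14:21] width=7 -> value=112 (bin 1110000); offset now 21 = byte 2 bit 5; 3 bits remain
Read 4: bits[21:22] width=1 -> value=0 (bin 0); offset now 22 = byte 2 bit 6; 2 bits remain
Read 5: bits[22:23] width=1 -> value=0 (bin 0); offset now 23 = byte 2 bit 7; 1 bits remain
Read 6: bits[23:24] width=1 -> value=1 (bin 1); offset now 24 = byte 3 bit 0; 0 bits remain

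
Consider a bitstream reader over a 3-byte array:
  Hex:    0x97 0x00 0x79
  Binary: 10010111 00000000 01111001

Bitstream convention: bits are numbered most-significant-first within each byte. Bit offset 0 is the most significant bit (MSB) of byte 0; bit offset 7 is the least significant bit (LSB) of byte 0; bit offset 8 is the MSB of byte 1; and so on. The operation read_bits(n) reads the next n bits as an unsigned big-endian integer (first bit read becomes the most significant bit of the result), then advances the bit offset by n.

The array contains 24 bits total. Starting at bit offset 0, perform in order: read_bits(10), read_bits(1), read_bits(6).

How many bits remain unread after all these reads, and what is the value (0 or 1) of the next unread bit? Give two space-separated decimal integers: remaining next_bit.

Read 1: bits[0:10] width=10 -> value=604 (bin 1001011100); offset now 10 = byte 1 bit 2; 14 bits remain
Read 2: bits[10:11] width=1 -> value=0 (bin 0); offset now 11 = byte 1 bit 3; 13 bits remain
Read 3: bits[11:17] width=6 -> value=0 (bin 000000); offset now 17 = byte 2 bit 1; 7 bits remain

Answer: 7 1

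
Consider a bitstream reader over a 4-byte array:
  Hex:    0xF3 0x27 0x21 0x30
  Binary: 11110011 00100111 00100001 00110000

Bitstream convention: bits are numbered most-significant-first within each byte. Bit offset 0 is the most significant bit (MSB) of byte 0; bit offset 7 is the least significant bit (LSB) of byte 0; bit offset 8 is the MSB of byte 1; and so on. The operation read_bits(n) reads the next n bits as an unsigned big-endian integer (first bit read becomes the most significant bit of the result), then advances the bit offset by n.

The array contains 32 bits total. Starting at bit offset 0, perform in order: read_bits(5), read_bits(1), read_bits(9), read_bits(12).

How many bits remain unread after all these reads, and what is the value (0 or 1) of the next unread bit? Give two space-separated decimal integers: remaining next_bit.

Answer: 5 1

Derivation:
Read 1: bits[0:5] width=5 -> value=30 (bin 11110); offset now 5 = byte 0 bit 5; 27 bits remain
Read 2: bits[5:6] width=1 -> value=0 (bin 0); offset now 6 = byte 0 bit 6; 26 bits remain
Read 3: bits[6:15] width=9 -> value=403 (bin 110010011); offset now 15 = byte 1 bit 7; 17 bits remain
Read 4: bits[15:27] width=12 -> value=2313 (bin 100100001001); offset now 27 = byte 3 bit 3; 5 bits remain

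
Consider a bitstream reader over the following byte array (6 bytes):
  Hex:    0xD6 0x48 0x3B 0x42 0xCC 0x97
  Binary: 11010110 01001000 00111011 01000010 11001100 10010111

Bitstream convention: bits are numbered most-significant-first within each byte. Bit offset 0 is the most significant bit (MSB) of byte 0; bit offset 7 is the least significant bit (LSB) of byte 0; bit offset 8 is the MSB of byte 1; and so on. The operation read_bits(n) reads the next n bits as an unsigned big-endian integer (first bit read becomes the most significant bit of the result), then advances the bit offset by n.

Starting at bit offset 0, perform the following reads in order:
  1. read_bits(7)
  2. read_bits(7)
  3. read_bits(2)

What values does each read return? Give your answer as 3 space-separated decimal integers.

Answer: 107 18 0

Derivation:
Read 1: bits[0:7] width=7 -> value=107 (bin 1101011); offset now 7 = byte 0 bit 7; 41 bits remain
Read 2: bits[7:14] width=7 -> value=18 (bin 0010010); offset now 14 = byte 1 bit 6; 34 bits remain
Read 3: bits[14:16] width=2 -> value=0 (bin 00); offset now 16 = byte 2 bit 0; 32 bits remain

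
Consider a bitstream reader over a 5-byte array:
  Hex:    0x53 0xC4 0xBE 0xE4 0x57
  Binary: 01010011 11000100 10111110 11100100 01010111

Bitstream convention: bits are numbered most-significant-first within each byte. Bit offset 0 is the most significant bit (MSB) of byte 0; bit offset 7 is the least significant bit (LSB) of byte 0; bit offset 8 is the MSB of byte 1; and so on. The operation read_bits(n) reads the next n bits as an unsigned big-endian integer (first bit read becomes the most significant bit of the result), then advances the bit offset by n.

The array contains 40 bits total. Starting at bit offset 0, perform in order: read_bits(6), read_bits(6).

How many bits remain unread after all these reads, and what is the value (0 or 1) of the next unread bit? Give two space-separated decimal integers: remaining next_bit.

Answer: 28 0

Derivation:
Read 1: bits[0:6] width=6 -> value=20 (bin 010100); offset now 6 = byte 0 bit 6; 34 bits remain
Read 2: bits[6:12] width=6 -> value=60 (bin 111100); offset now 12 = byte 1 bit 4; 28 bits remain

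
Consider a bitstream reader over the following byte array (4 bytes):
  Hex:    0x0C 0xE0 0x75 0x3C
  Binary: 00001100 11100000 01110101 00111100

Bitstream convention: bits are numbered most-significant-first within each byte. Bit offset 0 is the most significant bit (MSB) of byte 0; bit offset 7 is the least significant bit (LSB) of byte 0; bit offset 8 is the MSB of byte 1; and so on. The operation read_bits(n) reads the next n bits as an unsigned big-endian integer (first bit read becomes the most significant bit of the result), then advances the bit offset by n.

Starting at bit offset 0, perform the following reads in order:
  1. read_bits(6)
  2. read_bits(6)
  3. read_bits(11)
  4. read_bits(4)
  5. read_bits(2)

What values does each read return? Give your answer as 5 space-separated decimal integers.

Answer: 3 14 58 9 3

Derivation:
Read 1: bits[0:6] width=6 -> value=3 (bin 000011); offset now 6 = byte 0 bit 6; 26 bits remain
Read 2: bits[6:12] width=6 -> value=14 (bin 001110); offset now 12 = byte 1 bit 4; 20 bits remain
Read 3: bits[12:23] width=11 -> value=58 (bin 00000111010); offset now 23 = byte 2 bit 7; 9 bits remain
Read 4: bits[23:27] width=4 -> value=9 (bin 1001); offset now 27 = byte 3 bit 3; 5 bits remain
Read 5: bits[27:29] width=2 -> value=3 (bin 11); offset now 29 = byte 3 bit 5; 3 bits remain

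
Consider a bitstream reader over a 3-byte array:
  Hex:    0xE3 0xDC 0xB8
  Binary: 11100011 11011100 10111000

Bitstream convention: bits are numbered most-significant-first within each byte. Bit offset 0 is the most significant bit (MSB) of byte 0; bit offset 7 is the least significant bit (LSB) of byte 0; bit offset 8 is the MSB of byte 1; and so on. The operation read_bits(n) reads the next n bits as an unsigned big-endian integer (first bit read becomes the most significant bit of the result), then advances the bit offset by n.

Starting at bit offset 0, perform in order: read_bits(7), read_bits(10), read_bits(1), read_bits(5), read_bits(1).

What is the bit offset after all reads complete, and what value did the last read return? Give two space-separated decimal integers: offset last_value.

Read 1: bits[0:7] width=7 -> value=113 (bin 1110001); offset now 7 = byte 0 bit 7; 17 bits remain
Read 2: bits[7:17] width=10 -> value=953 (bin 1110111001); offset now 17 = byte 2 bit 1; 7 bits remain
Read 3: bits[17:18] width=1 -> value=0 (bin 0); offset now 18 = byte 2 bit 2; 6 bits remain
Read 4: bits[18:23] width=5 -> value=28 (bin 11100); offset now 23 = byte 2 bit 7; 1 bits remain
Read 5: bits[23:24] width=1 -> value=0 (bin 0); offset now 24 = byte 3 bit 0; 0 bits remain

Answer: 24 0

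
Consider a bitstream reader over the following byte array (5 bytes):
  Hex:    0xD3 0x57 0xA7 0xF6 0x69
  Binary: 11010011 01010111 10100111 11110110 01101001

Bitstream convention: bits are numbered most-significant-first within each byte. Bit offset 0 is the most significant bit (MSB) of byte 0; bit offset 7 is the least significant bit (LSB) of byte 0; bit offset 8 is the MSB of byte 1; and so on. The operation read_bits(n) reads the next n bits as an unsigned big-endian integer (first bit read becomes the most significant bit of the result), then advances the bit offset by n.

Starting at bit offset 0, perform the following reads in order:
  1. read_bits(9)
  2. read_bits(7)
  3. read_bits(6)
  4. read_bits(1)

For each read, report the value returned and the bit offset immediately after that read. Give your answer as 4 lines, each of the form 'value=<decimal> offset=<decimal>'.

Read 1: bits[0:9] width=9 -> value=422 (bin 110100110); offset now 9 = byte 1 bit 1; 31 bits remain
Read 2: bits[9:16] width=7 -> value=87 (bin 1010111); offset now 16 = byte 2 bit 0; 24 bits remain
Read 3: bits[16:22] width=6 -> value=41 (bin 101001); offset now 22 = byte 2 bit 6; 18 bits remain
Read 4: bits[22:23] width=1 -> value=1 (bin 1); offset now 23 = byte 2 bit 7; 17 bits remain

Answer: value=422 offset=9
value=87 offset=16
value=41 offset=22
value=1 offset=23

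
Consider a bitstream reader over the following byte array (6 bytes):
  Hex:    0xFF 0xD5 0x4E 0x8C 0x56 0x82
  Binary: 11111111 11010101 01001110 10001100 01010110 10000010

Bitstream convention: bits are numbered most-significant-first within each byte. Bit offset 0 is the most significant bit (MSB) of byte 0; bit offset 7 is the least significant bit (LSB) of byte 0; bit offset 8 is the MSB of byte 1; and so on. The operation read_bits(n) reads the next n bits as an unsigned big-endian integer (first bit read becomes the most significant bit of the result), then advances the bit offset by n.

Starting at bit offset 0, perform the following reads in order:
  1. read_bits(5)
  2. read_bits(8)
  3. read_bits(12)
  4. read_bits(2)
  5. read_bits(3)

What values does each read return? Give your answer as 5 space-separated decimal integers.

Answer: 31 250 2717 0 3

Derivation:
Read 1: bits[0:5] width=5 -> value=31 (bin 11111); offset now 5 = byte 0 bit 5; 43 bits remain
Read 2: bits[5:13] width=8 -> value=250 (bin 11111010); offset now 13 = byte 1 bit 5; 35 bits remain
Read 3: bits[13:25] width=12 -> value=2717 (bin 101010011101); offset now 25 = byte 3 bit 1; 23 bits remain
Read 4: bits[25:27] width=2 -> value=0 (bin 00); offset now 27 = byte 3 bit 3; 21 bits remain
Read 5: bits[27:30] width=3 -> value=3 (bin 011); offset now 30 = byte 3 bit 6; 18 bits remain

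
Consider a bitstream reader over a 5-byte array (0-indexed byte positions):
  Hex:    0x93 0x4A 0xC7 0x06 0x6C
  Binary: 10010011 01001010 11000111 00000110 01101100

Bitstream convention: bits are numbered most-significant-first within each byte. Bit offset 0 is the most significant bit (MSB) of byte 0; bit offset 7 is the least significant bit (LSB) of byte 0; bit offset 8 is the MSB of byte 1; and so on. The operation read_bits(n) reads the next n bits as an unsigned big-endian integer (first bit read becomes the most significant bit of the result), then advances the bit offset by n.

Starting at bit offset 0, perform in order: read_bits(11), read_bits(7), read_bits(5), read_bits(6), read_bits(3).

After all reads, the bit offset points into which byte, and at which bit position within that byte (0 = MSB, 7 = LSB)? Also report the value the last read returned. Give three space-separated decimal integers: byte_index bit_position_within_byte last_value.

Answer: 4 0 6

Derivation:
Read 1: bits[0:11] width=11 -> value=1178 (bin 10010011010); offset now 11 = byte 1 bit 3; 29 bits remain
Read 2: bits[11:18] width=7 -> value=43 (bin 0101011); offset now 18 = byte 2 bit 2; 22 bits remain
Read 3: bits[18:23] width=5 -> value=3 (bin 00011); offset now 23 = byte 2 bit 7; 17 bits remain
Read 4: bits[23:29] width=6 -> value=32 (bin 100000); offset now 29 = byte 3 bit 5; 11 bits remain
Read 5: bits[29:32] width=3 -> value=6 (bin 110); offset now 32 = byte 4 bit 0; 8 bits remain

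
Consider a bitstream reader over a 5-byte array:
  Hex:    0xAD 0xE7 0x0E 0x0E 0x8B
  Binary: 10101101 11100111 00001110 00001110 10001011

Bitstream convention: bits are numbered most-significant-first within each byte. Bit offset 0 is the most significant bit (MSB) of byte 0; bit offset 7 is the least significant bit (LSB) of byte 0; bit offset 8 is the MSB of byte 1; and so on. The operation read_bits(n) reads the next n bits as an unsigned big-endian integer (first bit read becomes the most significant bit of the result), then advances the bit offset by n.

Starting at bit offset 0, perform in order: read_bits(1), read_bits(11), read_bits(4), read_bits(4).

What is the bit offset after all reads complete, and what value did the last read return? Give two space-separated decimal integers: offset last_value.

Answer: 20 0

Derivation:
Read 1: bits[0:1] width=1 -> value=1 (bin 1); offset now 1 = byte 0 bit 1; 39 bits remain
Read 2: bits[1:12] width=11 -> value=734 (bin 01011011110); offset now 12 = byte 1 bit 4; 28 bits remain
Read 3: bits[12:16] width=4 -> value=7 (bin 0111); offset now 16 = byte 2 bit 0; 24 bits remain
Read 4: bits[16:20] width=4 -> value=0 (bin 0000); offset now 20 = byte 2 bit 4; 20 bits remain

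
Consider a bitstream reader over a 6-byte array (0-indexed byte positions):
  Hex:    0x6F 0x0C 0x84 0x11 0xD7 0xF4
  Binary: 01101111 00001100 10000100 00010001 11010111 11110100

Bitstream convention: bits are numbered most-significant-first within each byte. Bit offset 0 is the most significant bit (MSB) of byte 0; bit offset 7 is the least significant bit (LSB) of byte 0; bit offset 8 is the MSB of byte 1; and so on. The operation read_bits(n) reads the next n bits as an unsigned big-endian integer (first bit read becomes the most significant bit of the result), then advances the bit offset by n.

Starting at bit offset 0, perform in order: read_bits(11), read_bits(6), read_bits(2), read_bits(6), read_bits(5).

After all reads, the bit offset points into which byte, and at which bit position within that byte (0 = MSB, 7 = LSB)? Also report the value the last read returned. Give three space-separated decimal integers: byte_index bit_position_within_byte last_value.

Answer: 3 6 4

Derivation:
Read 1: bits[0:11] width=11 -> value=888 (bin 01101111000); offset now 11 = byte 1 bit 3; 37 bits remain
Read 2: bits[11:17] width=6 -> value=25 (bin 011001); offset now 17 = byte 2 bit 1; 31 bits remain
Read 3: bits[17:19] width=2 -> value=0 (bin 00); offset now 19 = byte 2 bit 3; 29 bits remain
Read 4: bits[19:25] width=6 -> value=8 (bin 001000); offset now 25 = byte 3 bit 1; 23 bits remain
Read 5: bits[25:30] width=5 -> value=4 (bin 00100); offset now 30 = byte 3 bit 6; 18 bits remain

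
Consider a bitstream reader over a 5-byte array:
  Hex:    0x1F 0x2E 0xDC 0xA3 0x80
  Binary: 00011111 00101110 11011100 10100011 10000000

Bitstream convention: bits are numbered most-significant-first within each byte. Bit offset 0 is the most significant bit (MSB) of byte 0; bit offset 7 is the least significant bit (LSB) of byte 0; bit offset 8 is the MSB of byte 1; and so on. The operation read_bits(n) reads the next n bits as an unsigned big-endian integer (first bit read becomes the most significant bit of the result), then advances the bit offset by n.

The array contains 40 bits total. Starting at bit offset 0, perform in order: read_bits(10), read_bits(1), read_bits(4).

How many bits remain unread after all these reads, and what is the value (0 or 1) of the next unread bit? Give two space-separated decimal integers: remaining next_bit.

Read 1: bits[0:10] width=10 -> value=124 (bin 0001111100); offset now 10 = byte 1 bit 2; 30 bits remain
Read 2: bits[10:11] width=1 -> value=1 (bin 1); offset now 11 = byte 1 bit 3; 29 bits remain
Read 3: bits[11:15] width=4 -> value=7 (bin 0111); offset now 15 = byte 1 bit 7; 25 bits remain

Answer: 25 0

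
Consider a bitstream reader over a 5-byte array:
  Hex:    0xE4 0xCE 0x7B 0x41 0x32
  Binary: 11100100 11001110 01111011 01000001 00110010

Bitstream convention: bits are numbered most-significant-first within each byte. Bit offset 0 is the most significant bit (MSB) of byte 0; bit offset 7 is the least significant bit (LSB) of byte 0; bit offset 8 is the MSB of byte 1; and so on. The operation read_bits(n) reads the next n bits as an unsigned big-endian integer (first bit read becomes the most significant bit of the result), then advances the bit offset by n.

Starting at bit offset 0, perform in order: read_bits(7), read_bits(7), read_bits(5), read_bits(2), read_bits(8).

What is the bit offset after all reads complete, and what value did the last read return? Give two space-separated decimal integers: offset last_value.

Read 1: bits[0:7] width=7 -> value=114 (bin 1110010); offset now 7 = byte 0 bit 7; 33 bits remain
Read 2: bits[7:14] width=7 -> value=51 (bin 0110011); offset now 14 = byte 1 bit 6; 26 bits remain
Read 3: bits[14:19] width=5 -> value=19 (bin 10011); offset now 19 = byte 2 bit 3; 21 bits remain
Read 4: bits[19:21] width=2 -> value=3 (bin 11); offset now 21 = byte 2 bit 5; 19 bits remain
Read 5: bits[21:29] width=8 -> value=104 (bin 01101000); offset now 29 = byte 3 bit 5; 11 bits remain

Answer: 29 104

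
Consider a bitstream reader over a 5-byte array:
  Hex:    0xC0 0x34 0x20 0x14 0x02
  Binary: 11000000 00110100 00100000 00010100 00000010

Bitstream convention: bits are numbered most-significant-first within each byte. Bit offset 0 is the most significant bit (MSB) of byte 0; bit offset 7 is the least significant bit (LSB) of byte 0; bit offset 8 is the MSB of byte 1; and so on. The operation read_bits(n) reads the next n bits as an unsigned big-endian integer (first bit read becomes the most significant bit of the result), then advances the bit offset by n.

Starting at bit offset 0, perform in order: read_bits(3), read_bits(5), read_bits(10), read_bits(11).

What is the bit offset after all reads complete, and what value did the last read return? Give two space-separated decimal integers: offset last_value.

Answer: 29 1026

Derivation:
Read 1: bits[0:3] width=3 -> value=6 (bin 110); offset now 3 = byte 0 bit 3; 37 bits remain
Read 2: bits[3:8] width=5 -> value=0 (bin 00000); offset now 8 = byte 1 bit 0; 32 bits remain
Read 3: bits[8:18] width=10 -> value=208 (bin 0011010000); offset now 18 = byte 2 bit 2; 22 bits remain
Read 4: bits[18:29] width=11 -> value=1026 (bin 10000000010); offset now 29 = byte 3 bit 5; 11 bits remain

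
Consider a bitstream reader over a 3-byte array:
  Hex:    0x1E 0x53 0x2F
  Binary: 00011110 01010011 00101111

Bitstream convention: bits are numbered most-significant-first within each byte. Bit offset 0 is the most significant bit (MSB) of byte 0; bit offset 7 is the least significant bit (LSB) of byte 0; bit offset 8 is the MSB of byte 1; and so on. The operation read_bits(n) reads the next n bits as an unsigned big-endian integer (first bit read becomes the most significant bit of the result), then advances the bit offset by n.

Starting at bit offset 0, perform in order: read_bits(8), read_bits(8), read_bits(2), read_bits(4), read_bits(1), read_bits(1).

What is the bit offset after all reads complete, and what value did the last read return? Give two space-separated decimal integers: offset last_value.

Answer: 24 1

Derivation:
Read 1: bits[0:8] width=8 -> value=30 (bin 00011110); offset now 8 = byte 1 bit 0; 16 bits remain
Read 2: bits[8:16] width=8 -> value=83 (bin 01010011); offset now 16 = byte 2 bit 0; 8 bits remain
Read 3: bits[16:18] width=2 -> value=0 (bin 00); offset now 18 = byte 2 bit 2; 6 bits remain
Read 4: bits[18:22] width=4 -> value=11 (bin 1011); offset now 22 = byte 2 bit 6; 2 bits remain
Read 5: bits[22:23] width=1 -> value=1 (bin 1); offset now 23 = byte 2 bit 7; 1 bits remain
Read 6: bits[23:24] width=1 -> value=1 (bin 1); offset now 24 = byte 3 bit 0; 0 bits remain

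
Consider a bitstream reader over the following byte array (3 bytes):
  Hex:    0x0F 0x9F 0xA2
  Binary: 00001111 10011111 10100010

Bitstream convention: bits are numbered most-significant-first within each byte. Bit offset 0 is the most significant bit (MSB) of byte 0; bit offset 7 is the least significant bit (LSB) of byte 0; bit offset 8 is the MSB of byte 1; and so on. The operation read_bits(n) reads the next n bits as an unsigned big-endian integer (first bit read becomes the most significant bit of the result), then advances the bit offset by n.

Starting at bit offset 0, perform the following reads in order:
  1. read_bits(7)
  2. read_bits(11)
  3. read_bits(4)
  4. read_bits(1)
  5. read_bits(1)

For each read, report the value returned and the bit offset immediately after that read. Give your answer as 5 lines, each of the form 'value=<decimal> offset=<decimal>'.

Answer: value=7 offset=7
value=1662 offset=18
value=8 offset=22
value=1 offset=23
value=0 offset=24

Derivation:
Read 1: bits[0:7] width=7 -> value=7 (bin 0000111); offset now 7 = byte 0 bit 7; 17 bits remain
Read 2: bits[7:18] width=11 -> value=1662 (bin 11001111110); offset now 18 = byte 2 bit 2; 6 bits remain
Read 3: bits[18:22] width=4 -> value=8 (bin 1000); offset now 22 = byte 2 bit 6; 2 bits remain
Read 4: bits[22:23] width=1 -> value=1 (bin 1); offset now 23 = byte 2 bit 7; 1 bits remain
Read 5: bits[23:24] width=1 -> value=0 (bin 0); offset now 24 = byte 3 bit 0; 0 bits remain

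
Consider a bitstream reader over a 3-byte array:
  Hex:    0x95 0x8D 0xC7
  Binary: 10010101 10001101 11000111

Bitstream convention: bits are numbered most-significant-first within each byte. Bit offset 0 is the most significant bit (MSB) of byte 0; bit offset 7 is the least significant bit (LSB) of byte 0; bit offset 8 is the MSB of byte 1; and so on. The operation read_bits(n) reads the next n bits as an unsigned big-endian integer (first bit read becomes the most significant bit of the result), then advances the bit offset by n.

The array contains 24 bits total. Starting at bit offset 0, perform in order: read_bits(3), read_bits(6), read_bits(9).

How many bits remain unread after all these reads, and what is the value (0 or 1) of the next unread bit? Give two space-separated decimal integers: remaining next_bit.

Read 1: bits[0:3] width=3 -> value=4 (bin 100); offset now 3 = byte 0 bit 3; 21 bits remain
Read 2: bits[3:9] width=6 -> value=43 (bin 101011); offset now 9 = byte 1 bit 1; 15 bits remain
Read 3: bits[9:18] width=9 -> value=55 (bin 000110111); offset now 18 = byte 2 bit 2; 6 bits remain

Answer: 6 0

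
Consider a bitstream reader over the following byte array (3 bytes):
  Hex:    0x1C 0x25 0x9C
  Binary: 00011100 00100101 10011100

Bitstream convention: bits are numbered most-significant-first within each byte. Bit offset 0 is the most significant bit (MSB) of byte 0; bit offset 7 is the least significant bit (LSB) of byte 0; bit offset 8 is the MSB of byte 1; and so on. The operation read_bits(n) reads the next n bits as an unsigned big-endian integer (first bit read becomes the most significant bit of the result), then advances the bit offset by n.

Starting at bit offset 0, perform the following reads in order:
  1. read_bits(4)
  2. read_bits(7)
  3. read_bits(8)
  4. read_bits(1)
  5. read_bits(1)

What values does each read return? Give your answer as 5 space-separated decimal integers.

Answer: 1 97 44 1 1

Derivation:
Read 1: bits[0:4] width=4 -> value=1 (bin 0001); offset now 4 = byte 0 bit 4; 20 bits remain
Read 2: bits[4:11] width=7 -> value=97 (bin 1100001); offset now 11 = byte 1 bit 3; 13 bits remain
Read 3: bits[11:19] width=8 -> value=44 (bin 00101100); offset now 19 = byte 2 bit 3; 5 bits remain
Read 4: bits[19:20] width=1 -> value=1 (bin 1); offset now 20 = byte 2 bit 4; 4 bits remain
Read 5: bits[20:21] width=1 -> value=1 (bin 1); offset now 21 = byte 2 bit 5; 3 bits remain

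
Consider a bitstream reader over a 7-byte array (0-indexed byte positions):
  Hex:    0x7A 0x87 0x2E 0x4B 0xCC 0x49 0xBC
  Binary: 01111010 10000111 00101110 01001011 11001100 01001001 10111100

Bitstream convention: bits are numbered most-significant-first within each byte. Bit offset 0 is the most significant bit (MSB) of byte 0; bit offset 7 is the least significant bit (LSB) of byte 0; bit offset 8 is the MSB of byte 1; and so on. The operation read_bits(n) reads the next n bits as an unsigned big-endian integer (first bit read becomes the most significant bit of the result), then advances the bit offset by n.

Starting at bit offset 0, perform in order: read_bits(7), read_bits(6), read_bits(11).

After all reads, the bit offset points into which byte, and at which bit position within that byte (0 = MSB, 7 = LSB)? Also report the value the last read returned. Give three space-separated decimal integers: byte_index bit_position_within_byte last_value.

Answer: 3 0 1838

Derivation:
Read 1: bits[0:7] width=7 -> value=61 (bin 0111101); offset now 7 = byte 0 bit 7; 49 bits remain
Read 2: bits[7:13] width=6 -> value=16 (bin 010000); offset now 13 = byte 1 bit 5; 43 bits remain
Read 3: bits[13:24] width=11 -> value=1838 (bin 11100101110); offset now 24 = byte 3 bit 0; 32 bits remain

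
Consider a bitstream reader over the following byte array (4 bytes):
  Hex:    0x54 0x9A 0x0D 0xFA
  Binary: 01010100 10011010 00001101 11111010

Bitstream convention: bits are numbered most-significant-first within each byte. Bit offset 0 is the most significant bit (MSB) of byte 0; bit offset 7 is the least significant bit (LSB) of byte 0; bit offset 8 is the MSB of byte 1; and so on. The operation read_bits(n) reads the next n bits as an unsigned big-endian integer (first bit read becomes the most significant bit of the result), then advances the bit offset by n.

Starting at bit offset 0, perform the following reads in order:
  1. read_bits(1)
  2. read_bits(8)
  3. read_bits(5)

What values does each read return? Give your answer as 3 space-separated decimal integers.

Read 1: bits[0:1] width=1 -> value=0 (bin 0); offset now 1 = byte 0 bit 1; 31 bits remain
Read 2: bits[1:9] width=8 -> value=169 (bin 10101001); offset now 9 = byte 1 bit 1; 23 bits remain
Read 3: bits[9:14] width=5 -> value=6 (bin 00110); offset now 14 = byte 1 bit 6; 18 bits remain

Answer: 0 169 6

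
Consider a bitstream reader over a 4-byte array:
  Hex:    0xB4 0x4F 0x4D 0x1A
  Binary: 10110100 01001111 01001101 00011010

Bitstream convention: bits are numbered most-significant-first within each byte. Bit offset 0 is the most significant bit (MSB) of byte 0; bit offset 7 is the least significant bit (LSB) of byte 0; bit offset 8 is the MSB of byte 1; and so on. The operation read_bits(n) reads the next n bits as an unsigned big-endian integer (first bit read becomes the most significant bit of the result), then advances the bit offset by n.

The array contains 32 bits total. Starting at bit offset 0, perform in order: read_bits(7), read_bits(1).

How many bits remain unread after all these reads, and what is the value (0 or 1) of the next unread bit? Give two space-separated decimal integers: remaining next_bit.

Answer: 24 0

Derivation:
Read 1: bits[0:7] width=7 -> value=90 (bin 1011010); offset now 7 = byte 0 bit 7; 25 bits remain
Read 2: bits[7:8] width=1 -> value=0 (bin 0); offset now 8 = byte 1 bit 0; 24 bits remain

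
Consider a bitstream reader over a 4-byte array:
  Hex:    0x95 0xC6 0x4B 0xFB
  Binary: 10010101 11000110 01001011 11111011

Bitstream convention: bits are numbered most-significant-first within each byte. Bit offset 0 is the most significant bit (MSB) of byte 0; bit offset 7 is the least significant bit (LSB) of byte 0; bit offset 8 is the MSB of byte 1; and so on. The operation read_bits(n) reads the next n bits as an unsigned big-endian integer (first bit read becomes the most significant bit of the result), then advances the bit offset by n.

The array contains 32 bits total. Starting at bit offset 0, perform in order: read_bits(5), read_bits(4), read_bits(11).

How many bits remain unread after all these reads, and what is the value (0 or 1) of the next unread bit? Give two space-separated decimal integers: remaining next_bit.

Read 1: bits[0:5] width=5 -> value=18 (bin 10010); offset now 5 = byte 0 bit 5; 27 bits remain
Read 2: bits[5:9] width=4 -> value=11 (bin 1011); offset now 9 = byte 1 bit 1; 23 bits remain
Read 3: bits[9:20] width=11 -> value=1124 (bin 10001100100); offset now 20 = byte 2 bit 4; 12 bits remain

Answer: 12 1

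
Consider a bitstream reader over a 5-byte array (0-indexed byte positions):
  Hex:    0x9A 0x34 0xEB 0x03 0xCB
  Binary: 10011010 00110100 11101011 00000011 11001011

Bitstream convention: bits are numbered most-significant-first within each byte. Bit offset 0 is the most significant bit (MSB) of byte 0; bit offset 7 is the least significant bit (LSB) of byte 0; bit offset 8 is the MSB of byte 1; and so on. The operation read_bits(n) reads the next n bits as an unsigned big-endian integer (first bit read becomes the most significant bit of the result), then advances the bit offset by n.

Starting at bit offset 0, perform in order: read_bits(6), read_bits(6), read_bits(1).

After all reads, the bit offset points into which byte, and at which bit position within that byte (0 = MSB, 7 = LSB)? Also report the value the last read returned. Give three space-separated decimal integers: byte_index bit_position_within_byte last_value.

Answer: 1 5 0

Derivation:
Read 1: bits[0:6] width=6 -> value=38 (bin 100110); offset now 6 = byte 0 bit 6; 34 bits remain
Read 2: bits[6:12] width=6 -> value=35 (bin 100011); offset now 12 = byte 1 bit 4; 28 bits remain
Read 3: bits[12:13] width=1 -> value=0 (bin 0); offset now 13 = byte 1 bit 5; 27 bits remain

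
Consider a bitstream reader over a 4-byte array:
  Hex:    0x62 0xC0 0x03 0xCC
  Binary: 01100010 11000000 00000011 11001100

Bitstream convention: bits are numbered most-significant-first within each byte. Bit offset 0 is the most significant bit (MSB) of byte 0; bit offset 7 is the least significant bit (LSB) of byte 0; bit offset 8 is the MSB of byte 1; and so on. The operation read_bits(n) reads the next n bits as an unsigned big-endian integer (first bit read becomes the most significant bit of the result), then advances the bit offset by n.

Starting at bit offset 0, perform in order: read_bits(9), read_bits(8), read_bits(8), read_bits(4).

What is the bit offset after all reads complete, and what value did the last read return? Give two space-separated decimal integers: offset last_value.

Answer: 29 9

Derivation:
Read 1: bits[0:9] width=9 -> value=197 (bin 011000101); offset now 9 = byte 1 bit 1; 23 bits remain
Read 2: bits[9:17] width=8 -> value=128 (bin 10000000); offset now 17 = byte 2 bit 1; 15 bits remain
Read 3: bits[17:25] width=8 -> value=7 (bin 00000111); offset now 25 = byte 3 bit 1; 7 bits remain
Read 4: bits[25:29] width=4 -> value=9 (bin 1001); offset now 29 = byte 3 bit 5; 3 bits remain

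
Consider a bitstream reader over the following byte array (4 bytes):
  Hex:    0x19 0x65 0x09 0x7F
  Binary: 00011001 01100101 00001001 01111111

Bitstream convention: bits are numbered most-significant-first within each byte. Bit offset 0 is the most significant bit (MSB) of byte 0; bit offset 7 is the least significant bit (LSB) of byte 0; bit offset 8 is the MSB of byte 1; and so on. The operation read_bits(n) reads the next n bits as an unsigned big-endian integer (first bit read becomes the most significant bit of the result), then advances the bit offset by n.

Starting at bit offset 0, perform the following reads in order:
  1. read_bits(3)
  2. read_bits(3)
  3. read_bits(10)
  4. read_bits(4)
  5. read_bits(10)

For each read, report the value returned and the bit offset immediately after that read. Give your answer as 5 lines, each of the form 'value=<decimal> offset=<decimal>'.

Answer: value=0 offset=3
value=6 offset=6
value=357 offset=16
value=0 offset=20
value=607 offset=30

Derivation:
Read 1: bits[0:3] width=3 -> value=0 (bin 000); offset now 3 = byte 0 bit 3; 29 bits remain
Read 2: bits[3:6] width=3 -> value=6 (bin 110); offset now 6 = byte 0 bit 6; 26 bits remain
Read 3: bits[6:16] width=10 -> value=357 (bin 0101100101); offset now 16 = byte 2 bit 0; 16 bits remain
Read 4: bits[16:20] width=4 -> value=0 (bin 0000); offset now 20 = byte 2 bit 4; 12 bits remain
Read 5: bits[20:30] width=10 -> value=607 (bin 1001011111); offset now 30 = byte 3 bit 6; 2 bits remain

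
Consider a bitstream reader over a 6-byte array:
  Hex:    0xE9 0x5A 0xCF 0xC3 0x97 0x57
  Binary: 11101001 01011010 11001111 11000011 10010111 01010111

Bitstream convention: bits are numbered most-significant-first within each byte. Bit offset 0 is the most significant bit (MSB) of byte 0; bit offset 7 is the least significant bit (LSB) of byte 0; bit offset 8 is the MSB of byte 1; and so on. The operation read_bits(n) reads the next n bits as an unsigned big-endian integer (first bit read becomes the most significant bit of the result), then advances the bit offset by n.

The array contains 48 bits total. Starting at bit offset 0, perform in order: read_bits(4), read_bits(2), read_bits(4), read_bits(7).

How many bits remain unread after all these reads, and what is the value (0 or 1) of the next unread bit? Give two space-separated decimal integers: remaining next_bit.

Answer: 31 1

Derivation:
Read 1: bits[0:4] width=4 -> value=14 (bin 1110); offset now 4 = byte 0 bit 4; 44 bits remain
Read 2: bits[4:6] width=2 -> value=2 (bin 10); offset now 6 = byte 0 bit 6; 42 bits remain
Read 3: bits[6:10] width=4 -> value=5 (bin 0101); offset now 10 = byte 1 bit 2; 38 bits remain
Read 4: bits[10:17] width=7 -> value=53 (bin 0110101); offset now 17 = byte 2 bit 1; 31 bits remain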